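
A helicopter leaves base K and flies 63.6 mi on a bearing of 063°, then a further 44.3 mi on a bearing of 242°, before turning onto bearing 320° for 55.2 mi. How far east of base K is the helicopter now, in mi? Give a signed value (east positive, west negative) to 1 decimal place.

Leg 1 (063°, 63.6 mi): east 63.6 sin 63° = 56.67, north 63.6 cos 63° = 28.87
Leg 2 (242°, 44.3 mi): east 44.3 sin 242° = -39.11, north 44.3 cos 242° = -20.80
Leg 3 (320°, 55.2 mi): east 55.2 sin 320° = -35.48, north 55.2 cos 320° = 42.29
Net east component: -17.93 mi.

-17.9 mi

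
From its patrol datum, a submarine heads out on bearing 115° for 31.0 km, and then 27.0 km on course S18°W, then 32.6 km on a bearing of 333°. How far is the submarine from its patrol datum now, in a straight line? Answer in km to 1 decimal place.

10.9 km

Leg 1 (115°, 31.0 km): east 31.0 sin 115° = 28.10, north 31.0 cos 115° = -13.10
Leg 2 (S18°W, 27.0 km): east 27.0 sin 198° = -8.34, north 27.0 cos 198° = -25.68
Leg 3 (333°, 32.6 km): east 32.6 sin 333° = -14.80, north 32.6 cos 333° = 29.05
Net: 4.95 east, -9.73 north. Distance = √((4.95)² + (-9.73)²) = 10.920 km.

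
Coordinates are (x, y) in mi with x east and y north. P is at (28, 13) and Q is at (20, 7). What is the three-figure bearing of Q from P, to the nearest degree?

Δeast = 20 − 28 = -8.00; Δnorth = 7 − 13 = -6.00.
Bearing = atan2(Δeast, Δnorth) mod 360° = 233.13° ≈ 233°.

233°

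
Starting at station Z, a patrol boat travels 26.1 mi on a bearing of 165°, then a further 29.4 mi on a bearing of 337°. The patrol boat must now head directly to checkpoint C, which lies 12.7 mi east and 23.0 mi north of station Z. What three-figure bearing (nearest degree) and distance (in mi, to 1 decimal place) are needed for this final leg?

039°, 27.4 mi

Leg 1 (165°, 26.1 mi): east 26.1 sin 165° = 6.76, north 26.1 cos 165° = -25.21
Leg 2 (337°, 29.4 mi): east 29.4 sin 337° = -11.49, north 29.4 cos 337° = 27.06
Current position: (-4.73, 1.85). Target: (12.7, 23.0). Remaining: Δeast = 17.43, Δnorth = 21.15.
Bearing = atan2(17.43, 21.15) mod 360° = 39.50°; distance = √((17.43)² + (21.15)²) = 27.406 mi.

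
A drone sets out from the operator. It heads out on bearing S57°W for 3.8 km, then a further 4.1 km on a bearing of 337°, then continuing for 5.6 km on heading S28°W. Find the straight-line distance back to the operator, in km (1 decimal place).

Leg 1 (S57°W, 3.8 km): east 3.8 sin 237° = -3.19, north 3.8 cos 237° = -2.07
Leg 2 (337°, 4.1 km): east 4.1 sin 337° = -1.60, north 4.1 cos 337° = 3.77
Leg 3 (S28°W, 5.6 km): east 5.6 sin 208° = -2.63, north 5.6 cos 208° = -4.94
Net: -7.42 east, -3.24 north. Distance = √((-7.42)² + (-3.24)²) = 8.095 km.

8.1 km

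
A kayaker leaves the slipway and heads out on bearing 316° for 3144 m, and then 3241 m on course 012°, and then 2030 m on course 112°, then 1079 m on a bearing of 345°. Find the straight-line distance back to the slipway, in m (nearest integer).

5714 m

Leg 1 (316°, 3144 m): east 3144 sin 316° = -2184.01, north 3144 cos 316° = 2261.60
Leg 2 (012°, 3241 m): east 3241 sin 12° = 673.84, north 3241 cos 12° = 3170.18
Leg 3 (112°, 2030 m): east 2030 sin 112° = 1882.18, north 2030 cos 112° = -760.45
Leg 4 (345°, 1079 m): east 1079 sin 345° = -279.27, north 1079 cos 345° = 1042.23
Net: 92.75 east, 5713.56 north. Distance = √((92.75)² + (5713.56)²) = 5714.316 m.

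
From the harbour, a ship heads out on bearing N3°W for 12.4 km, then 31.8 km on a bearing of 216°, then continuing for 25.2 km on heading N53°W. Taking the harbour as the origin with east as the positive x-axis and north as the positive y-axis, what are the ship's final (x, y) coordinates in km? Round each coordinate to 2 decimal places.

Leg 1 (N3°W, 12.4 km): east 12.4 sin 357° = -0.65, north 12.4 cos 357° = 12.38
Leg 2 (216°, 31.8 km): east 31.8 sin 216° = -18.69, north 31.8 cos 216° = -25.73
Leg 3 (N53°W, 25.2 km): east 25.2 sin 307° = -20.13, north 25.2 cos 307° = 15.17
Summing: -39.47 km east, 1.82 km north → (-39.47, 1.82).

(-39.47, 1.82)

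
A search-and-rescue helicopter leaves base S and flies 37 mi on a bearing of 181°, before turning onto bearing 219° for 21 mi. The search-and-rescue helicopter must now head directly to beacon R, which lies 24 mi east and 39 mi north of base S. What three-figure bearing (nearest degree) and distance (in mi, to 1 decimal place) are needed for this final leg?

Leg 1 (181°, 37 mi): east 37 sin 181° = -0.65, north 37 cos 181° = -36.99
Leg 2 (219°, 21 mi): east 21 sin 219° = -13.22, north 21 cos 219° = -16.32
Current position: (-13.86, -53.31). Target: (24, 39). Remaining: Δeast = 37.86, Δnorth = 92.31.
Bearing = atan2(37.86, 92.31) mod 360° = 22.30°; distance = √((37.86)² + (92.31)²) = 99.777 mi.

022°, 99.8 mi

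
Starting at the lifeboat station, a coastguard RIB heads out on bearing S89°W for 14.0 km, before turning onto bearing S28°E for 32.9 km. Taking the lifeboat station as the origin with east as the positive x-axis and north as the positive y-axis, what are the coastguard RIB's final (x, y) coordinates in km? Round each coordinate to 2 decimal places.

(1.45, -29.29)

Leg 1 (S89°W, 14.0 km): east 14.0 sin 269° = -14.00, north 14.0 cos 269° = -0.24
Leg 2 (S28°E, 32.9 km): east 32.9 sin 152° = 15.45, north 32.9 cos 152° = -29.05
Summing: 1.45 km east, -29.29 km north → (1.45, -29.29).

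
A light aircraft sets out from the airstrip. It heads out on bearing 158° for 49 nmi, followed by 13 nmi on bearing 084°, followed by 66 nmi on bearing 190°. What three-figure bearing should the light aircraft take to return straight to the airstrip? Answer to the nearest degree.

Leg 1 (158°, 49 nmi): east 49 sin 158° = 18.36, north 49 cos 158° = -45.43
Leg 2 (084°, 13 nmi): east 13 sin 84° = 12.93, north 13 cos 84° = 1.36
Leg 3 (190°, 66 nmi): east 66 sin 190° = -11.46, north 66 cos 190° = -65.00
Net displacement: 19.82 east, -109.07 north. Direction back to start is (-19.82, 109.07): bearing = atan2(-19.82, 109.07) mod 360° = 349.70° ≈ 350°.

350°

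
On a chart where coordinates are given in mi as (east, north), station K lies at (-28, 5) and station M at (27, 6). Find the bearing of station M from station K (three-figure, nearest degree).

089°

Δeast = 27 − -28 = 55.00; Δnorth = 6 − 5 = 1.00.
Bearing = atan2(Δeast, Δnorth) mod 360° = 88.96° ≈ 089°.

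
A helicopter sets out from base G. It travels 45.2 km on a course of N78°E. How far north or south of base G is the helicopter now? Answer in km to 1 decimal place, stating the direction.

Leg 1 (N78°E, 45.2 km): east 45.2 sin 78° = 44.21, north 45.2 cos 78° = 9.40
Net north component: 9.40 km.

9.4 km north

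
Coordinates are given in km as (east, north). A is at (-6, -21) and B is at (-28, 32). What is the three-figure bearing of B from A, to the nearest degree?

337°

Δeast = -28 − -6 = -22.00; Δnorth = 32 − -21 = 53.00.
Bearing = atan2(Δeast, Δnorth) mod 360° = 337.46° ≈ 337°.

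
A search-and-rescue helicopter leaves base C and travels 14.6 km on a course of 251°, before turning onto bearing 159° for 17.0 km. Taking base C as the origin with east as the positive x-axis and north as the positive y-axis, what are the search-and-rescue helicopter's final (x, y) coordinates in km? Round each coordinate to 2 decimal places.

Leg 1 (251°, 14.6 km): east 14.6 sin 251° = -13.80, north 14.6 cos 251° = -4.75
Leg 2 (159°, 17.0 km): east 17.0 sin 159° = 6.09, north 17.0 cos 159° = -15.87
Summing: -7.71 km east, -20.62 km north → (-7.71, -20.62).

(-7.71, -20.62)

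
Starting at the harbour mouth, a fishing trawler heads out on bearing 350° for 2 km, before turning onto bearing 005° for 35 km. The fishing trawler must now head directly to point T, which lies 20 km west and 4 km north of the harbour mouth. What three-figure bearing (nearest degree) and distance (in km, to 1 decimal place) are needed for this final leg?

215°, 39.9 km

Leg 1 (350°, 2 km): east 2 sin 350° = -0.35, north 2 cos 350° = 1.97
Leg 2 (005°, 35 km): east 35 sin 5° = 3.05, north 35 cos 5° = 34.87
Current position: (2.70, 36.84). Target: (-20, 4). Remaining: Δeast = -22.70, Δnorth = -32.84.
Bearing = atan2(-22.70, -32.84) mod 360° = 214.66°; distance = √((-22.70)² + (-32.84)²) = 39.921 km.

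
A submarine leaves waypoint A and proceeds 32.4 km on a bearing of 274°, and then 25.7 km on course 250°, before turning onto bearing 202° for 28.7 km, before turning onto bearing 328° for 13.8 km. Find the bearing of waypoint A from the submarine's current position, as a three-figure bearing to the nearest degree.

Leg 1 (274°, 32.4 km): east 32.4 sin 274° = -32.32, north 32.4 cos 274° = 2.26
Leg 2 (250°, 25.7 km): east 25.7 sin 250° = -24.15, north 25.7 cos 250° = -8.79
Leg 3 (202°, 28.7 km): east 28.7 sin 202° = -10.75, north 28.7 cos 202° = -26.61
Leg 4 (328°, 13.8 km): east 13.8 sin 328° = -7.31, north 13.8 cos 328° = 11.70
Net displacement: -74.54 east, -21.44 north. Direction back to start is (74.54, 21.44): bearing = atan2(74.54, 21.44) mod 360° = 73.95° ≈ 074°.

074°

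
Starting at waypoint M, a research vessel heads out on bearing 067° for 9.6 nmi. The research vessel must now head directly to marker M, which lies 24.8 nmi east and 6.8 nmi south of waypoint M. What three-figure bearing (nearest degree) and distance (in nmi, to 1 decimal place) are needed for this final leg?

123°, 19.1 nmi

Leg 1 (067°, 9.6 nmi): east 9.6 sin 67° = 8.84, north 9.6 cos 67° = 3.75
Current position: (8.84, 3.75). Target: (24.8, -6.8). Remaining: Δeast = 15.96, Δnorth = -10.55.
Bearing = atan2(15.96, -10.55) mod 360° = 123.46°; distance = √((15.96)² + (-10.55)²) = 19.135 nmi.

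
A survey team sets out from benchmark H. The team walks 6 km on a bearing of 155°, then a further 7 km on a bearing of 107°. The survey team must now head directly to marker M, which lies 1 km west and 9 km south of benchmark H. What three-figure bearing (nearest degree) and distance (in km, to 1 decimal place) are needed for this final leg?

262°, 10.3 km

Leg 1 (155°, 6 km): east 6 sin 155° = 2.54, north 6 cos 155° = -5.44
Leg 2 (107°, 7 km): east 7 sin 107° = 6.69, north 7 cos 107° = -2.05
Current position: (9.23, -7.48). Target: (-1, -9). Remaining: Δeast = -10.23, Δnorth = -1.52.
Bearing = atan2(-10.23, -1.52) mod 360° = 261.57°; distance = √((-10.23)² + (-1.52)²) = 10.341 km.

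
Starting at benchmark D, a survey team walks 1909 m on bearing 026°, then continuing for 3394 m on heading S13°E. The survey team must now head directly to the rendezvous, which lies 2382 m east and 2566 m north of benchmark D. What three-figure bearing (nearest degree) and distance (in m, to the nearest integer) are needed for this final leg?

Leg 1 (026°, 1909 m): east 1909 sin 26° = 836.85, north 1909 cos 26° = 1715.80
Leg 2 (S13°E, 3394 m): east 3394 sin 167° = 763.48, north 3394 cos 167° = -3307.01
Current position: (1600.33, -1591.21). Target: (2382, 2566). Remaining: Δeast = 781.67, Δnorth = 4157.21.
Bearing = atan2(781.67, 4157.21) mod 360° = 10.65°; distance = √((781.67)² + (4157.21)²) = 4230.063 m.

011°, 4230 m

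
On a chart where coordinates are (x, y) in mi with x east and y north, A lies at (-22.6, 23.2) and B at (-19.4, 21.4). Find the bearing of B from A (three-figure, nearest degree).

119°

Δeast = -19.4 − -22.6 = 3.20; Δnorth = 21.4 − 23.2 = -1.80.
Bearing = atan2(Δeast, Δnorth) mod 360° = 119.36° ≈ 119°.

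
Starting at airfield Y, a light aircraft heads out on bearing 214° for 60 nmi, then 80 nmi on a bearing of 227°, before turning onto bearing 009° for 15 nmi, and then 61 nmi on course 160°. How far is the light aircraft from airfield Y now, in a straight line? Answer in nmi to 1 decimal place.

162.2 nmi

Leg 1 (214°, 60 nmi): east 60 sin 214° = -33.55, north 60 cos 214° = -49.74
Leg 2 (227°, 80 nmi): east 80 sin 227° = -58.51, north 80 cos 227° = -54.56
Leg 3 (009°, 15 nmi): east 15 sin 9° = 2.35, north 15 cos 9° = 14.82
Leg 4 (160°, 61 nmi): east 61 sin 160° = 20.86, north 61 cos 160° = -57.32
Net: -68.85 east, -146.81 north. Distance = √((-68.85)² + (-146.81)²) = 162.151 nmi.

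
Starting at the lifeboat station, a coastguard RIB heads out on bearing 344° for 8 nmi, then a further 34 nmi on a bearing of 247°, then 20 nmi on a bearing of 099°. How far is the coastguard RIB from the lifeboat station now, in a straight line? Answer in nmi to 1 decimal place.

Leg 1 (344°, 8 nmi): east 8 sin 344° = -2.21, north 8 cos 344° = 7.69
Leg 2 (247°, 34 nmi): east 34 sin 247° = -31.30, north 34 cos 247° = -13.28
Leg 3 (099°, 20 nmi): east 20 sin 99° = 19.75, north 20 cos 99° = -3.13
Net: -13.75 east, -8.72 north. Distance = √((-13.75)² + (-8.72)²) = 16.283 nmi.

16.3 nmi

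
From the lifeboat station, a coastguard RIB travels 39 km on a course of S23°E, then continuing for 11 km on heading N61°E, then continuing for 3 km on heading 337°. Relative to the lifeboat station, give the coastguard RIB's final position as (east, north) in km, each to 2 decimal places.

Leg 1 (S23°E, 39 km): east 39 sin 157° = 15.24, north 39 cos 157° = -35.90
Leg 2 (N61°E, 11 km): east 11 sin 61° = 9.62, north 11 cos 61° = 5.33
Leg 3 (337°, 3 km): east 3 sin 337° = -1.17, north 3 cos 337° = 2.76
Summing: 23.69 km east, -27.81 km north → (23.69, -27.81).

(23.69, -27.81)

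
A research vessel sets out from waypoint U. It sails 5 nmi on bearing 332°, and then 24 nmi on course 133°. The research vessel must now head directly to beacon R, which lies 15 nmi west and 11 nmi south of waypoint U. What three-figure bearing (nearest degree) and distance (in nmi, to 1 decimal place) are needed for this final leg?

Leg 1 (332°, 5 nmi): east 5 sin 332° = -2.35, north 5 cos 332° = 4.41
Leg 2 (133°, 24 nmi): east 24 sin 133° = 17.55, north 24 cos 133° = -16.37
Current position: (15.21, -11.95). Target: (-15, -11). Remaining: Δeast = -30.21, Δnorth = 0.95.
Bearing = atan2(-30.21, 0.95) mod 360° = 271.81°; distance = √((-30.21)² + (0.95)²) = 30.220 nmi.

272°, 30.2 nmi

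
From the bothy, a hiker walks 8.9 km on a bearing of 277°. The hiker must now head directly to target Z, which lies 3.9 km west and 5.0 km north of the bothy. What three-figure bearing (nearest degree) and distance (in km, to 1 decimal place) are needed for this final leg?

Leg 1 (277°, 8.9 km): east 8.9 sin 277° = -8.83, north 8.9 cos 277° = 1.08
Current position: (-8.83, 1.08). Target: (-3.9, 5.0). Remaining: Δeast = 4.93, Δnorth = 3.92.
Bearing = atan2(4.93, 3.92) mod 360° = 51.56°; distance = √((4.93)² + (3.92)²) = 6.298 km.

052°, 6.3 km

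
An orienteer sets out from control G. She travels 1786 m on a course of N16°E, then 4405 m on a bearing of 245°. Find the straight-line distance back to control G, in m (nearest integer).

Leg 1 (N16°E, 1786 m): east 1786 sin 16° = 492.29, north 1786 cos 16° = 1716.81
Leg 2 (245°, 4405 m): east 4405 sin 245° = -3992.29, north 4405 cos 245° = -1861.63
Net: -3500.00 east, -144.82 north. Distance = √((-3500.00)² + (-144.82)²) = 3502.992 m.

3503 m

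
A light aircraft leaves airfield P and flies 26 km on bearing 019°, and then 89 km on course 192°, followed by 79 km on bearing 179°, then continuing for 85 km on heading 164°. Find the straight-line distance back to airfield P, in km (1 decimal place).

Leg 1 (019°, 26 km): east 26 sin 19° = 8.46, north 26 cos 19° = 24.58
Leg 2 (192°, 89 km): east 89 sin 192° = -18.50, north 89 cos 192° = -87.06
Leg 3 (179°, 79 km): east 79 sin 179° = 1.38, north 79 cos 179° = -78.99
Leg 4 (164°, 85 km): east 85 sin 164° = 23.43, north 85 cos 164° = -81.71
Net: 14.77 east, -223.17 north. Distance = √((14.77)² + (-223.17)²) = 223.655 km.

223.7 km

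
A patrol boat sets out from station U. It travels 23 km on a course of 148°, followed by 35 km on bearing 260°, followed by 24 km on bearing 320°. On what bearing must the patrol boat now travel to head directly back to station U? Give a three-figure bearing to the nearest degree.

079°

Leg 1 (148°, 23 km): east 23 sin 148° = 12.19, north 23 cos 148° = -19.51
Leg 2 (260°, 35 km): east 35 sin 260° = -34.47, north 35 cos 260° = -6.08
Leg 3 (320°, 24 km): east 24 sin 320° = -15.43, north 24 cos 320° = 18.39
Net displacement: -37.71 east, -7.20 north. Direction back to start is (37.71, 7.20): bearing = atan2(37.71, 7.20) mod 360° = 79.19° ≈ 079°.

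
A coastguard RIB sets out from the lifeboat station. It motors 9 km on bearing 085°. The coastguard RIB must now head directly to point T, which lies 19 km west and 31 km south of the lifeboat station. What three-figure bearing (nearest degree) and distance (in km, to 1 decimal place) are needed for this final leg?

221°, 42.3 km

Leg 1 (085°, 9 km): east 9 sin 85° = 8.97, north 9 cos 85° = 0.78
Current position: (8.97, 0.78). Target: (-19, -31). Remaining: Δeast = -27.97, Δnorth = -31.78.
Bearing = atan2(-27.97, -31.78) mod 360° = 221.34°; distance = √((-27.97)² + (-31.78)²) = 42.336 km.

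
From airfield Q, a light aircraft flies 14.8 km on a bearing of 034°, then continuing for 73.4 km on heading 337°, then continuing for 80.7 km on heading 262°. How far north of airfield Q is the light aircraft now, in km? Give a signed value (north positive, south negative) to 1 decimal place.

Leg 1 (034°, 14.8 km): east 14.8 sin 34° = 8.28, north 14.8 cos 34° = 12.27
Leg 2 (337°, 73.4 km): east 73.4 sin 337° = -28.68, north 73.4 cos 337° = 67.57
Leg 3 (262°, 80.7 km): east 80.7 sin 262° = -79.91, north 80.7 cos 262° = -11.23
Net north component: 68.60 km.

68.6 km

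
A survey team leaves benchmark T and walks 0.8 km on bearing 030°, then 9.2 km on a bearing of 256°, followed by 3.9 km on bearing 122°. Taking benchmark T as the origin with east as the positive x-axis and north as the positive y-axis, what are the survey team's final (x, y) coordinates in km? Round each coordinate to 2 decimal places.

Leg 1 (030°, 0.8 km): east 0.8 sin 30° = 0.40, north 0.8 cos 30° = 0.69
Leg 2 (256°, 9.2 km): east 9.2 sin 256° = -8.93, north 9.2 cos 256° = -2.23
Leg 3 (122°, 3.9 km): east 3.9 sin 122° = 3.31, north 3.9 cos 122° = -2.07
Summing: -5.22 km east, -3.60 km north → (-5.22, -3.60).

(-5.22, -3.60)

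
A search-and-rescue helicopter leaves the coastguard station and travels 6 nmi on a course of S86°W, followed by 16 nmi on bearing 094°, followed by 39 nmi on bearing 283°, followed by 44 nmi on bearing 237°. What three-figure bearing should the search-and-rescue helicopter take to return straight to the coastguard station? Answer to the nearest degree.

Leg 1 (S86°W, 6 nmi): east 6 sin 266° = -5.99, north 6 cos 266° = -0.42
Leg 2 (094°, 16 nmi): east 16 sin 94° = 15.96, north 16 cos 94° = -1.12
Leg 3 (283°, 39 nmi): east 39 sin 283° = -38.00, north 39 cos 283° = 8.77
Leg 4 (237°, 44 nmi): east 44 sin 237° = -36.90, north 44 cos 237° = -23.96
Net displacement: -64.93 east, -16.73 north. Direction back to start is (64.93, 16.73): bearing = atan2(64.93, 16.73) mod 360° = 75.55° ≈ 076°.

076°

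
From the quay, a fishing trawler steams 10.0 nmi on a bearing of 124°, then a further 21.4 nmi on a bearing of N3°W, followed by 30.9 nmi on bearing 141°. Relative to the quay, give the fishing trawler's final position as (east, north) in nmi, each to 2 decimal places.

(26.62, -8.24)

Leg 1 (124°, 10.0 nmi): east 10.0 sin 124° = 8.29, north 10.0 cos 124° = -5.59
Leg 2 (N3°W, 21.4 nmi): east 21.4 sin 357° = -1.12, north 21.4 cos 357° = 21.37
Leg 3 (141°, 30.9 nmi): east 30.9 sin 141° = 19.45, north 30.9 cos 141° = -24.01
Summing: 26.62 nmi east, -8.24 nmi north → (26.62, -8.24).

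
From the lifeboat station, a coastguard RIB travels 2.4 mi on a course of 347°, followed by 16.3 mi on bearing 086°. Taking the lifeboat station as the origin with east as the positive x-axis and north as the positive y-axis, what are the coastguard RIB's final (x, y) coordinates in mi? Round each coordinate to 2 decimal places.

(15.72, 3.48)

Leg 1 (347°, 2.4 mi): east 2.4 sin 347° = -0.54, north 2.4 cos 347° = 2.34
Leg 2 (086°, 16.3 mi): east 16.3 sin 86° = 16.26, north 16.3 cos 86° = 1.14
Summing: 15.72 mi east, 3.48 mi north → (15.72, 3.48).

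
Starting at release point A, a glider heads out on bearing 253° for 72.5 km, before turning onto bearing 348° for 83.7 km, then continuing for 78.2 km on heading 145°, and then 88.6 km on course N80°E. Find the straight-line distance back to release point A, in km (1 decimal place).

Leg 1 (253°, 72.5 km): east 72.5 sin 253° = -69.33, north 72.5 cos 253° = -21.20
Leg 2 (348°, 83.7 km): east 83.7 sin 348° = -17.40, north 83.7 cos 348° = 81.87
Leg 3 (145°, 78.2 km): east 78.2 sin 145° = 44.85, north 78.2 cos 145° = -64.06
Leg 4 (N80°E, 88.6 km): east 88.6 sin 80° = 87.25, north 88.6 cos 80° = 15.39
Net: 45.37 east, 12.00 north. Distance = √((45.37)² + (12.00)²) = 46.934 km.

46.9 km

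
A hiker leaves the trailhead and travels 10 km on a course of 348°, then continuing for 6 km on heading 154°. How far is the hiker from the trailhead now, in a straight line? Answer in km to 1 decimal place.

4.4 km

Leg 1 (348°, 10 km): east 10 sin 348° = -2.08, north 10 cos 348° = 9.78
Leg 2 (154°, 6 km): east 6 sin 154° = 2.63, north 6 cos 154° = -5.39
Net: 0.55 east, 4.39 north. Distance = √((0.55)² + (4.39)²) = 4.423 km.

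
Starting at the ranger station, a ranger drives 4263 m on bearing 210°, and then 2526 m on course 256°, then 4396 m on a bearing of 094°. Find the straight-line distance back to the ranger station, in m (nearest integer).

4614 m

Leg 1 (210°, 4263 m): east 4263 sin 210° = -2131.50, north 4263 cos 210° = -3691.87
Leg 2 (256°, 2526 m): east 2526 sin 256° = -2450.97, north 2526 cos 256° = -611.09
Leg 3 (094°, 4396 m): east 4396 sin 94° = 4385.29, north 4396 cos 94° = -306.65
Net: -197.18 east, -4609.61 north. Distance = √((-197.18)² + (-4609.61)²) = 4613.826 m.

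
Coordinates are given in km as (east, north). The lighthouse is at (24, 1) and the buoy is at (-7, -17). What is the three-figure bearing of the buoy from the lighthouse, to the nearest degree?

Δeast = -7 − 24 = -31.00; Δnorth = -17 − 1 = -18.00.
Bearing = atan2(Δeast, Δnorth) mod 360° = 239.86° ≈ 240°.

240°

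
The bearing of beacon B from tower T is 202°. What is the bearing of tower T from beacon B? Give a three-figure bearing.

Back-bearing = 202° − 180° = 022°.

022°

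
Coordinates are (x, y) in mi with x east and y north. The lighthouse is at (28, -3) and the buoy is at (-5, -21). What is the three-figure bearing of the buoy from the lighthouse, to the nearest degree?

Δeast = -5 − 28 = -33.00; Δnorth = -21 − -3 = -18.00.
Bearing = atan2(Δeast, Δnorth) mod 360° = 241.39° ≈ 241°.

241°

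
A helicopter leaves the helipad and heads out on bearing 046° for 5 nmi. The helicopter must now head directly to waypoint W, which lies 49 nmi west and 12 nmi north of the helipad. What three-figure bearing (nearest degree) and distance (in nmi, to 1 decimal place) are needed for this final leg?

Leg 1 (046°, 5 nmi): east 5 sin 46° = 3.60, north 5 cos 46° = 3.47
Current position: (3.60, 3.47). Target: (-49, 12). Remaining: Δeast = -52.60, Δnorth = 8.53.
Bearing = atan2(-52.60, 8.53) mod 360° = 279.21°; distance = √((-52.60)² + (8.53)²) = 53.283 nmi.

279°, 53.3 nmi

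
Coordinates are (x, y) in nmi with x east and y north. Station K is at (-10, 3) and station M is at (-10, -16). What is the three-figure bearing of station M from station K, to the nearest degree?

Δeast = -10 − -10 = 0.00; Δnorth = -16 − 3 = -19.00.
Bearing = atan2(Δeast, Δnorth) mod 360° = 180.00° ≈ 180°.

180°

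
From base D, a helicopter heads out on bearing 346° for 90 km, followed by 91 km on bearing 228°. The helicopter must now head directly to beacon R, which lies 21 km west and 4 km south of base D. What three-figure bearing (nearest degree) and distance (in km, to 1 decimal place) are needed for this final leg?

Leg 1 (346°, 90 km): east 90 sin 346° = -21.77, north 90 cos 346° = 87.33
Leg 2 (228°, 91 km): east 91 sin 228° = -67.63, north 91 cos 228° = -60.89
Current position: (-89.40, 26.44). Target: (-21, -4). Remaining: Δeast = 68.40, Δnorth = -30.44.
Bearing = atan2(68.40, -30.44) mod 360° = 113.99°; distance = √((68.40)² + (-30.44)²) = 74.865 km.

114°, 74.9 km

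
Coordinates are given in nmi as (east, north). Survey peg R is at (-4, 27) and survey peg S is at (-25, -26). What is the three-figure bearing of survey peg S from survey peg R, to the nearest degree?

Δeast = -25 − -4 = -21.00; Δnorth = -26 − 27 = -53.00.
Bearing = atan2(Δeast, Δnorth) mod 360° = 201.61° ≈ 202°.

202°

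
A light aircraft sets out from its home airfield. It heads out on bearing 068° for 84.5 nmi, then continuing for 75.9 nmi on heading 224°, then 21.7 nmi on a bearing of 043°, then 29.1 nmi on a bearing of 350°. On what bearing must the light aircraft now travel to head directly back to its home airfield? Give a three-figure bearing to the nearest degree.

Leg 1 (068°, 84.5 nmi): east 84.5 sin 68° = 78.35, north 84.5 cos 68° = 31.65
Leg 2 (224°, 75.9 nmi): east 75.9 sin 224° = -52.72, north 75.9 cos 224° = -54.60
Leg 3 (043°, 21.7 nmi): east 21.7 sin 43° = 14.80, north 21.7 cos 43° = 15.87
Leg 4 (350°, 29.1 nmi): east 29.1 sin 350° = -5.05, north 29.1 cos 350° = 28.66
Net displacement: 35.37 east, 21.58 north. Direction back to start is (-35.37, -21.58): bearing = atan2(-35.37, -21.58) mod 360° = 238.61° ≈ 239°.

239°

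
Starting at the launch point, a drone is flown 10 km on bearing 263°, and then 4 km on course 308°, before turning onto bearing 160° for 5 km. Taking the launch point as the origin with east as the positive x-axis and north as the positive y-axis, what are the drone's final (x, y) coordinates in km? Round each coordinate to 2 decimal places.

Leg 1 (263°, 10 km): east 10 sin 263° = -9.93, north 10 cos 263° = -1.22
Leg 2 (308°, 4 km): east 4 sin 308° = -3.15, north 4 cos 308° = 2.46
Leg 3 (160°, 5 km): east 5 sin 160° = 1.71, north 5 cos 160° = -4.70
Summing: -11.37 km east, -3.45 km north → (-11.37, -3.45).

(-11.37, -3.45)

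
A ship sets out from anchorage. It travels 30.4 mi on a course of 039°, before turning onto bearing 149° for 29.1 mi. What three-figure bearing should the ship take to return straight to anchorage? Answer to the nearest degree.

Leg 1 (039°, 30.4 mi): east 30.4 sin 39° = 19.13, north 30.4 cos 39° = 23.63
Leg 2 (149°, 29.1 mi): east 29.1 sin 149° = 14.99, north 29.1 cos 149° = -24.94
Net displacement: 34.12 east, -1.32 north. Direction back to start is (-34.12, 1.32): bearing = atan2(-34.12, 1.32) mod 360° = 272.21° ≈ 272°.

272°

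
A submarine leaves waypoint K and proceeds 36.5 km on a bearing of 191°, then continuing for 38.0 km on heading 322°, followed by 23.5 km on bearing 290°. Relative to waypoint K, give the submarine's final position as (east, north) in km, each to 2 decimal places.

(-52.44, 2.15)

Leg 1 (191°, 36.5 km): east 36.5 sin 191° = -6.96, north 36.5 cos 191° = -35.83
Leg 2 (322°, 38.0 km): east 38.0 sin 322° = -23.40, north 38.0 cos 322° = 29.94
Leg 3 (290°, 23.5 km): east 23.5 sin 290° = -22.08, north 23.5 cos 290° = 8.04
Summing: -52.44 km east, 2.15 km north → (-52.44, 2.15).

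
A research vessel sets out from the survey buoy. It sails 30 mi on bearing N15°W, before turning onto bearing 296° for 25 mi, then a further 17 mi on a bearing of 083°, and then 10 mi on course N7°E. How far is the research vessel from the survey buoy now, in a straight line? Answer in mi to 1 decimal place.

53.3 mi

Leg 1 (N15°W, 30 mi): east 30 sin 345° = -7.76, north 30 cos 345° = 28.98
Leg 2 (296°, 25 mi): east 25 sin 296° = -22.47, north 25 cos 296° = 10.96
Leg 3 (083°, 17 mi): east 17 sin 83° = 16.87, north 17 cos 83° = 2.07
Leg 4 (N7°E, 10 mi): east 10 sin 7° = 1.22, north 10 cos 7° = 9.93
Net: -12.14 east, 51.93 north. Distance = √((-12.14)² + (51.93)²) = 53.335 mi.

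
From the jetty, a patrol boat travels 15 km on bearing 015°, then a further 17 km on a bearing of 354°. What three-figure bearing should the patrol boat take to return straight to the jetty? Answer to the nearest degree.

184°

Leg 1 (015°, 15 km): east 15 sin 15° = 3.88, north 15 cos 15° = 14.49
Leg 2 (354°, 17 km): east 17 sin 354° = -1.78, north 17 cos 354° = 16.91
Net displacement: 2.11 east, 31.40 north. Direction back to start is (-2.11, -31.40): bearing = atan2(-2.11, -31.40) mod 360° = 183.84° ≈ 184°.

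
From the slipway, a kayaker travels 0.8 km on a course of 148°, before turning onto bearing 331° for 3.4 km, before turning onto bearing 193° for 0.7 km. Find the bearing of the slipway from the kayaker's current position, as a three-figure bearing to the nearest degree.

Leg 1 (148°, 0.8 km): east 0.8 sin 148° = 0.42, north 0.8 cos 148° = -0.68
Leg 2 (331°, 3.4 km): east 3.4 sin 331° = -1.65, north 3.4 cos 331° = 2.97
Leg 3 (193°, 0.7 km): east 0.7 sin 193° = -0.16, north 0.7 cos 193° = -0.68
Net displacement: -1.38 east, 1.61 north. Direction back to start is (1.38, -1.61): bearing = atan2(1.38, -1.61) mod 360° = 139.42° ≈ 139°.

139°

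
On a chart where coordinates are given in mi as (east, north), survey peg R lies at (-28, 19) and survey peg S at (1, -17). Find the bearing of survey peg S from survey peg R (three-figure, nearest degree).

141°

Δeast = 1 − -28 = 29.00; Δnorth = -17 − 19 = -36.00.
Bearing = atan2(Δeast, Δnorth) mod 360° = 141.15° ≈ 141°.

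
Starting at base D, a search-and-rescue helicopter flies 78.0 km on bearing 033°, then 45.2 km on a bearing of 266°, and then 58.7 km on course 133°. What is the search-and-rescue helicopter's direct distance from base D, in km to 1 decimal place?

Leg 1 (033°, 78.0 km): east 78.0 sin 33° = 42.48, north 78.0 cos 33° = 65.42
Leg 2 (266°, 45.2 km): east 45.2 sin 266° = -45.09, north 45.2 cos 266° = -3.15
Leg 3 (133°, 58.7 km): east 58.7 sin 133° = 42.93, north 58.7 cos 133° = -40.03
Net: 40.32 east, 22.23 north. Distance = √((40.32)² + (22.23)²) = 46.044 km.

46.0 km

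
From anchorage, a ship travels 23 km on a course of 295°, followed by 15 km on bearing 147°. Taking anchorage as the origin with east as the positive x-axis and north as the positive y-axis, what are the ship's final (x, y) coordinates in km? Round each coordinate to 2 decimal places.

Leg 1 (295°, 23 km): east 23 sin 295° = -20.85, north 23 cos 295° = 9.72
Leg 2 (147°, 15 km): east 15 sin 147° = 8.17, north 15 cos 147° = -12.58
Summing: -12.68 km east, -2.86 km north → (-12.68, -2.86).

(-12.68, -2.86)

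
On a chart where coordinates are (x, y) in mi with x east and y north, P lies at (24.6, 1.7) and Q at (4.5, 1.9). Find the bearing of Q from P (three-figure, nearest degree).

Δeast = 4.5 − 24.6 = -20.10; Δnorth = 1.9 − 1.7 = 0.20.
Bearing = atan2(Δeast, Δnorth) mod 360° = 270.57° ≈ 271°.

271°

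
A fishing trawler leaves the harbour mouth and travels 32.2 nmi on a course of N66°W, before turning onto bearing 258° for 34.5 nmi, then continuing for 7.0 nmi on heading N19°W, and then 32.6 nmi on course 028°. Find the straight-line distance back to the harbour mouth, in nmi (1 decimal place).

65.0 nmi

Leg 1 (N66°W, 32.2 nmi): east 32.2 sin 294° = -29.42, north 32.2 cos 294° = 13.10
Leg 2 (258°, 34.5 nmi): east 34.5 sin 258° = -33.75, north 34.5 cos 258° = -7.17
Leg 3 (N19°W, 7.0 nmi): east 7.0 sin 341° = -2.28, north 7.0 cos 341° = 6.62
Leg 4 (028°, 32.6 nmi): east 32.6 sin 28° = 15.30, north 32.6 cos 28° = 28.78
Net: -50.14 east, 41.33 north. Distance = √((-50.14)² + (41.33)²) = 64.974 nmi.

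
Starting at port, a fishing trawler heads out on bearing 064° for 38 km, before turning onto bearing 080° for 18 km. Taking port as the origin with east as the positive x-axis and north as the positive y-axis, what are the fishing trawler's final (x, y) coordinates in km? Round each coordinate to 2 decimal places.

Leg 1 (064°, 38 km): east 38 sin 64° = 34.15, north 38 cos 64° = 16.66
Leg 2 (080°, 18 km): east 18 sin 80° = 17.73, north 18 cos 80° = 3.13
Summing: 51.88 km east, 19.78 km north → (51.88, 19.78).

(51.88, 19.78)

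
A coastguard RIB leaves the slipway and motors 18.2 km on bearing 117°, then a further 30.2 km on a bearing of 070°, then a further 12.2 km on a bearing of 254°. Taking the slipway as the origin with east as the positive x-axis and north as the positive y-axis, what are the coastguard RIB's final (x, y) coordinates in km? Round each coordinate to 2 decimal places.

(32.87, -1.30)

Leg 1 (117°, 18.2 km): east 18.2 sin 117° = 16.22, north 18.2 cos 117° = -8.26
Leg 2 (070°, 30.2 km): east 30.2 sin 70° = 28.38, north 30.2 cos 70° = 10.33
Leg 3 (254°, 12.2 km): east 12.2 sin 254° = -11.73, north 12.2 cos 254° = -3.36
Summing: 32.87 km east, -1.30 km north → (32.87, -1.30).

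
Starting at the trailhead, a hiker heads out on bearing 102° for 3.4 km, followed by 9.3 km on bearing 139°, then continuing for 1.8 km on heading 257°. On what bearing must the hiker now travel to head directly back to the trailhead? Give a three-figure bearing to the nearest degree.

317°

Leg 1 (102°, 3.4 km): east 3.4 sin 102° = 3.33, north 3.4 cos 102° = -0.71
Leg 2 (139°, 9.3 km): east 9.3 sin 139° = 6.10, north 9.3 cos 139° = -7.02
Leg 3 (257°, 1.8 km): east 1.8 sin 257° = -1.75, north 1.8 cos 257° = -0.40
Net displacement: 7.67 east, -8.13 north. Direction back to start is (-7.67, 8.13): bearing = atan2(-7.67, 8.13) mod 360° = 316.66° ≈ 317°.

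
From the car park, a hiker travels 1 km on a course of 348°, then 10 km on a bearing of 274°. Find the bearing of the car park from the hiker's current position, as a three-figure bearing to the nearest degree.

099°

Leg 1 (348°, 1 km): east 1 sin 348° = -0.21, north 1 cos 348° = 0.98
Leg 2 (274°, 10 km): east 10 sin 274° = -9.98, north 10 cos 274° = 0.70
Net displacement: -10.18 east, 1.68 north. Direction back to start is (10.18, -1.68): bearing = atan2(10.18, -1.68) mod 360° = 99.34° ≈ 099°.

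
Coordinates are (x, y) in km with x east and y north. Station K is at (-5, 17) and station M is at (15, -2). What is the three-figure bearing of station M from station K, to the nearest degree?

134°

Δeast = 15 − -5 = 20.00; Δnorth = -2 − 17 = -19.00.
Bearing = atan2(Δeast, Δnorth) mod 360° = 133.53° ≈ 134°.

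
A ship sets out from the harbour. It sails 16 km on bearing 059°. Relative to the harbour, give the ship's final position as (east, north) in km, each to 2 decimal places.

(13.71, 8.24)

Leg 1 (059°, 16 km): east 16 sin 59° = 13.71, north 16 cos 59° = 8.24
Summing: 13.71 km east, 8.24 km north → (13.71, 8.24).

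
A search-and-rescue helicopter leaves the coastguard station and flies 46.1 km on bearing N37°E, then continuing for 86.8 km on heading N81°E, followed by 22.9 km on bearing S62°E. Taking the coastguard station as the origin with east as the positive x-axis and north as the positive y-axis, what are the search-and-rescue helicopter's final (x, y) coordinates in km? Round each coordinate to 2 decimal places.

(133.69, 39.64)

Leg 1 (N37°E, 46.1 km): east 46.1 sin 37° = 27.74, north 46.1 cos 37° = 36.82
Leg 2 (N81°E, 86.8 km): east 86.8 sin 81° = 85.73, north 86.8 cos 81° = 13.58
Leg 3 (S62°E, 22.9 km): east 22.9 sin 118° = 20.22, north 22.9 cos 118° = -10.75
Summing: 133.69 km east, 39.64 km north → (133.69, 39.64).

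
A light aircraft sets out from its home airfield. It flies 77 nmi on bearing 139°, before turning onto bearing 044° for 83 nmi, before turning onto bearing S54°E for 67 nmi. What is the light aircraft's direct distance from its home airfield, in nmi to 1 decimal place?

Leg 1 (139°, 77 nmi): east 77 sin 139° = 50.52, north 77 cos 139° = -58.11
Leg 2 (044°, 83 nmi): east 83 sin 44° = 57.66, north 83 cos 44° = 59.71
Leg 3 (S54°E, 67 nmi): east 67 sin 126° = 54.20, north 67 cos 126° = -39.38
Net: 162.38 east, -37.79 north. Distance = √((162.38)² + (-37.79)²) = 166.717 nmi.

166.7 nmi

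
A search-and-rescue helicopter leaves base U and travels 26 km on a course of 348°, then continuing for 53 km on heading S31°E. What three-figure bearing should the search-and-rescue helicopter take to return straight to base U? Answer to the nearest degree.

Leg 1 (348°, 26 km): east 26 sin 348° = -5.41, north 26 cos 348° = 25.43
Leg 2 (S31°E, 53 km): east 53 sin 149° = 27.30, north 53 cos 149° = -45.43
Net displacement: 21.89 east, -20.00 north. Direction back to start is (-21.89, 20.00): bearing = atan2(-21.89, 20.00) mod 360° = 312.41° ≈ 312°.

312°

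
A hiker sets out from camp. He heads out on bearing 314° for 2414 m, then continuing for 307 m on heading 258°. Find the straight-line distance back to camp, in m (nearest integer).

2598 m

Leg 1 (314°, 2414 m): east 2414 sin 314° = -1736.49, north 2414 cos 314° = 1676.91
Leg 2 (258°, 307 m): east 307 sin 258° = -300.29, north 307 cos 258° = -63.83
Net: -2036.78 east, 1613.08 north. Distance = √((-2036.78)² + (1613.08)²) = 2598.168 m.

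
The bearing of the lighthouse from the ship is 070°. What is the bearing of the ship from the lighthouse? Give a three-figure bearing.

250°

Back-bearing = 070° + 180° = 250°.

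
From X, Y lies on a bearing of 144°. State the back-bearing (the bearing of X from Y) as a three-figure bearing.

Back-bearing = 144° + 180° = 324°.

324°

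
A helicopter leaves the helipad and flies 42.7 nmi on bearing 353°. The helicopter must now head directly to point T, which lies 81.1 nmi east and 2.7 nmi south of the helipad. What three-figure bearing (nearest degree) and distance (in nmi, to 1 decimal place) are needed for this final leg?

Leg 1 (353°, 42.7 nmi): east 42.7 sin 353° = -5.20, north 42.7 cos 353° = 42.38
Current position: (-5.20, 42.38). Target: (81.1, -2.7). Remaining: Δeast = 86.30, Δnorth = -45.08.
Bearing = atan2(86.30, -45.08) mod 360° = 117.58°; distance = √((86.30)² + (-45.08)²) = 97.369 nmi.

118°, 97.4 nmi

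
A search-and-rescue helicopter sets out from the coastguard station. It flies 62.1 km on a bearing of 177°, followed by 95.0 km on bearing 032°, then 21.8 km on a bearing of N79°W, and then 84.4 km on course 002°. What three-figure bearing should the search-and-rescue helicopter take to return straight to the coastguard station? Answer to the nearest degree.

198°

Leg 1 (177°, 62.1 km): east 62.1 sin 177° = 3.25, north 62.1 cos 177° = -62.01
Leg 2 (032°, 95.0 km): east 95.0 sin 32° = 50.34, north 95.0 cos 32° = 80.56
Leg 3 (N79°W, 21.8 km): east 21.8 sin 281° = -21.40, north 21.8 cos 281° = 4.16
Leg 4 (002°, 84.4 km): east 84.4 sin 2° = 2.95, north 84.4 cos 2° = 84.35
Net displacement: 35.14 east, 107.06 north. Direction back to start is (-35.14, -107.06): bearing = atan2(-35.14, -107.06) mod 360° = 198.17° ≈ 198°.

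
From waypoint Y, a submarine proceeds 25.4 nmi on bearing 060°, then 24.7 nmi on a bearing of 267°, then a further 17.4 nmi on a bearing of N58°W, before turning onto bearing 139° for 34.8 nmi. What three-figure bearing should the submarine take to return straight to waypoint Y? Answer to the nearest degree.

Leg 1 (060°, 25.4 nmi): east 25.4 sin 60° = 22.00, north 25.4 cos 60° = 12.70
Leg 2 (267°, 24.7 nmi): east 24.7 sin 267° = -24.67, north 24.7 cos 267° = -1.29
Leg 3 (N58°W, 17.4 nmi): east 17.4 sin 302° = -14.76, north 17.4 cos 302° = 9.22
Leg 4 (139°, 34.8 nmi): east 34.8 sin 139° = 22.83, north 34.8 cos 139° = -26.26
Net displacement: 5.41 east, -5.64 north. Direction back to start is (-5.41, 5.64): bearing = atan2(-5.41, 5.64) mod 360° = 316.19° ≈ 316°.

316°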